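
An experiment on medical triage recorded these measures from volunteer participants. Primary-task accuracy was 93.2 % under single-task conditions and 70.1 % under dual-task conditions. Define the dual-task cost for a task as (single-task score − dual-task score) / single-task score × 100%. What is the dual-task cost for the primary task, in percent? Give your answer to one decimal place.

24.8

Cost = (93.2 − 70.1) / 93.2 × 100%
     = 23.1000 / 93.2 × 100% = 24.7854%.
≈ 24.8%.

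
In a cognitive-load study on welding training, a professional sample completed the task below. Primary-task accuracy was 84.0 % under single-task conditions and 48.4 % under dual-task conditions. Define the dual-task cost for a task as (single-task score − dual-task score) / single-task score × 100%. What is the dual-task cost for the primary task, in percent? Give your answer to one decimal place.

42.4

Cost = (84.0 − 48.4) / 84.0 × 100%
     = 35.6000 / 84.0 × 100% = 42.3810%.
≈ 42.4%.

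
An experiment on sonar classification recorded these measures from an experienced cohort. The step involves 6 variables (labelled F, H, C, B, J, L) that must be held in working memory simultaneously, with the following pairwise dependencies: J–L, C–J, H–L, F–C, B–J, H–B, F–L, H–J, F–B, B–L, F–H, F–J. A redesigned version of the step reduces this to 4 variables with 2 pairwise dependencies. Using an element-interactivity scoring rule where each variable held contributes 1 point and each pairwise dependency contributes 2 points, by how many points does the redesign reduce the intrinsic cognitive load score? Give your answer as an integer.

22

Original: 6 × 1 + 12 × 2 = 6 + 24 = 30.
Redesigned: 4 × 1 + 2 × 2 = 4 + 4 = 8.
Reduction = 30 − 8 = 22.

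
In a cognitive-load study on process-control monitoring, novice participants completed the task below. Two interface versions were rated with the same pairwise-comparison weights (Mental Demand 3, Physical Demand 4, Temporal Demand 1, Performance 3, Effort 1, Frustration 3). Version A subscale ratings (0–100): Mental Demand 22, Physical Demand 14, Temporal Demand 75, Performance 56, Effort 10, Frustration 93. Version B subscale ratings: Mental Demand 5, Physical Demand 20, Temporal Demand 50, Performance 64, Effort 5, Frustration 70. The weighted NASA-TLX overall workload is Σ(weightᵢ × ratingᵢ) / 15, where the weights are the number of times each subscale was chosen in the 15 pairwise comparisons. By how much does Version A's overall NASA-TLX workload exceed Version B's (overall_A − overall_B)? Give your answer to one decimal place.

6.8

Version A weighted sum = 3·22 + 4·14 + 1·75 + 3·56 + 1·10 + 3·93 = 66 + 56 + 75 + 168 + 10 + 279 = 654; overall_A = 654/15 = 43.6000.
Version B weighted sum = 3·5 + 4·20 + 1·50 + 3·64 + 1·5 + 3·70 = 15 + 80 + 50 + 192 + 5 + 210 = 552; overall_B = 552/15 = 36.8000.
Difference = 43.6000 − 36.8000 = 6.8000 ≈ 6.8.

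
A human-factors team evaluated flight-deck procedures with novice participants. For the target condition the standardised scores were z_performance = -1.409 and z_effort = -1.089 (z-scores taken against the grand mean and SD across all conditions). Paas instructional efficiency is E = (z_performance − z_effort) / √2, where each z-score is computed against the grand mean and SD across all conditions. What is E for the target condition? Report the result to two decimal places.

z_P − z_E = -1.409 − (-1.089) = -0.3200.
E = -0.3200 / √2 = -0.3200 / 1.41421 = -0.2263 ≈ -0.23.

-0.23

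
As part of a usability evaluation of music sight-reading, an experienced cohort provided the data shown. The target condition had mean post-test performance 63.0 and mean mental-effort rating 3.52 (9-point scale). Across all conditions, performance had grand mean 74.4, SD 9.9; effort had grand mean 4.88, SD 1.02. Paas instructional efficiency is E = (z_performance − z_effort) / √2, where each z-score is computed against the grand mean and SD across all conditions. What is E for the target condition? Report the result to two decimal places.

z_performance = (63.0 − 74.4) / 9.9 = -11.4000 / 9.9 = -1.1515.
z_effort = (3.52 − 4.88) / 1.02 = -1.3600 / 1.02 = -1.3333.
z_P − z_E = -1.1515 − (-1.3333) = 0.1818.
E = 0.1818 / √2 = 0.1818 / 1.41421 = 0.1286 ≈ 0.13.

0.13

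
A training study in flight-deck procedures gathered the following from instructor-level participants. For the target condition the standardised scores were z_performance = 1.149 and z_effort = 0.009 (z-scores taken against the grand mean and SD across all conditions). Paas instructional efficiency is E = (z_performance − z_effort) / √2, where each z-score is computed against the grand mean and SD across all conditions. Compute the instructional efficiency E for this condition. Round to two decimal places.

0.81

z_P − z_E = 1.149 − 0.009 = 1.1400.
E = 1.1400 / √2 = 1.1400 / 1.41421 = 0.8061 ≈ 0.81.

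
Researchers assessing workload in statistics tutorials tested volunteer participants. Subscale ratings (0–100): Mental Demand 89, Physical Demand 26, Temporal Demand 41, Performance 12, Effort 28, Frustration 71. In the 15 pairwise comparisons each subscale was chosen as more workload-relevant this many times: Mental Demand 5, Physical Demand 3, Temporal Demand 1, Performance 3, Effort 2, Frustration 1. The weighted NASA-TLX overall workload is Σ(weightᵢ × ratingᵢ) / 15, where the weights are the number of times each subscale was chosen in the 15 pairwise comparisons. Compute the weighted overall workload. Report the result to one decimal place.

48.5

The tallies are the weights (they sum to 15).
Weighted sum = 5·89 + 3·26 + 1·41 + 3·12 + 2·28 + 1·71
            = 445 + 78 + 41 + 36 + 56 + 71 = 727.
Overall workload = 727 / 15 = 48.4667 ≈ 48.5.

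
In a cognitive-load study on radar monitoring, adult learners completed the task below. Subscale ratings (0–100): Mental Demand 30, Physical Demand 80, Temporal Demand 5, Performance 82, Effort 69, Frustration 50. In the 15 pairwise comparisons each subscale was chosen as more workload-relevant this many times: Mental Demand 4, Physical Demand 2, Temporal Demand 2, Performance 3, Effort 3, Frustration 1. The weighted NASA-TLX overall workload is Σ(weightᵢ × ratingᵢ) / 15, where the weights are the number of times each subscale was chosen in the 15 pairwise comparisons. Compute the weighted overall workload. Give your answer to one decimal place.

The tallies are the weights (they sum to 15).
Weighted sum = 4·30 + 2·80 + 2·5 + 3·82 + 3·69 + 1·50
            = 120 + 160 + 10 + 246 + 207 + 50 = 793.
Overall workload = 793 / 15 = 52.8667 ≈ 52.9.

52.9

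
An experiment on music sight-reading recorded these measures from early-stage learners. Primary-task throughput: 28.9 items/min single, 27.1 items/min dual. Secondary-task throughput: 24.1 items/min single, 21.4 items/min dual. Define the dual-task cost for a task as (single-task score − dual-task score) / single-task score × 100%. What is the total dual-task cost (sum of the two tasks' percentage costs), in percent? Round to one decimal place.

17.4

Primary cost = (28.9 − 27.1) / 28.9 × 100% = 6.2284%.
Secondary cost = (24.1 − 21.4) / 24.1 × 100% = 11.2033%.
Total = 6.2284% + 11.2033% = 17.4317% ≈ 17.4%.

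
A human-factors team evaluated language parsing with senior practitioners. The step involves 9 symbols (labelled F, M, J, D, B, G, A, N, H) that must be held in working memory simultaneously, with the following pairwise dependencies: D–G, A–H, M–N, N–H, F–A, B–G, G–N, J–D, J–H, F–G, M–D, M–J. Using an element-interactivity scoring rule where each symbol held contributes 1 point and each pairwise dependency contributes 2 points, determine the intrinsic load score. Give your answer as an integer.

Count of symbols held simultaneously: 9.
Count of pairwise dependencies listed: 12.
Element contribution: 9 × 1 = 9.
Interaction contribution: 12 × 2 = 24.
Intrinsic load = 9 + 24 = 33.

33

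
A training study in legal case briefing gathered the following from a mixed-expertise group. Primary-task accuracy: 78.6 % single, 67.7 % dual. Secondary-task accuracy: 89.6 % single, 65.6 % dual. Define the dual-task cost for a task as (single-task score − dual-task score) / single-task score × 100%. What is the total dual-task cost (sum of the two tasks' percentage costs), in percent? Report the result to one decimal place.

Primary cost = (78.6 − 67.7) / 78.6 × 100% = 13.8677%.
Secondary cost = (89.6 − 65.6) / 89.6 × 100% = 26.7857%.
Total = 13.8677% + 26.7857% = 40.6534% ≈ 40.7%.

40.7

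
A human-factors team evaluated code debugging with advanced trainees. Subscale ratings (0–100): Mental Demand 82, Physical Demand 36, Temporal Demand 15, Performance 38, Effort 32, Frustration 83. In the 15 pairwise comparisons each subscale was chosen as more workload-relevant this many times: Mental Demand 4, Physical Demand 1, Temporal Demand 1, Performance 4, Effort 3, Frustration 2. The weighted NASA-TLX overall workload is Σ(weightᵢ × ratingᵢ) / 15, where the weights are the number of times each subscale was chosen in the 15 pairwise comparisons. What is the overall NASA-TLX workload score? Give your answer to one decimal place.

The tallies are the weights (they sum to 15).
Weighted sum = 4·82 + 1·36 + 1·15 + 4·38 + 3·32 + 2·83
            = 328 + 36 + 15 + 152 + 96 + 166 = 793.
Overall workload = 793 / 15 = 52.8667 ≈ 52.9.

52.9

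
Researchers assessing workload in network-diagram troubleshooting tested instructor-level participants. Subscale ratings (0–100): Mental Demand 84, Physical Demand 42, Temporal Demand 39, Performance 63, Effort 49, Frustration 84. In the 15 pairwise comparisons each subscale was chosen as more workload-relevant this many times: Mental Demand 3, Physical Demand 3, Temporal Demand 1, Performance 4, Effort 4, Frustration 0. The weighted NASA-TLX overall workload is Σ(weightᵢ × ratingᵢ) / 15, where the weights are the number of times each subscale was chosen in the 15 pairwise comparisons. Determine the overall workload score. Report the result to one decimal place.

57.7

The tallies are the weights (they sum to 15).
Weighted sum = 3·84 + 3·42 + 1·39 + 4·63 + 4·49 + 0·84
            = 252 + 126 + 39 + 252 + 196 + 0 = 865.
Overall workload = 865 / 15 = 57.6667 ≈ 57.7.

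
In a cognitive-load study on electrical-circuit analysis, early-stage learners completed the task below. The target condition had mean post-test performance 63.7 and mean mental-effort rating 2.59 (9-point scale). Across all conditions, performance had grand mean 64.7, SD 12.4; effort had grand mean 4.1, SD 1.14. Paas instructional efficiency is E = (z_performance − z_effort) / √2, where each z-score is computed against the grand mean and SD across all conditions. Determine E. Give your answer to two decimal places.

0.88

z_performance = (63.7 − 64.7) / 12.4 = -1.0000 / 12.4 = -0.0806.
z_effort = (2.59 − 4.1) / 1.14 = -1.5100 / 1.14 = -1.3246.
z_P − z_E = -0.0806 − (-1.3246) = 1.2440.
E = 1.2440 / √2 = 1.2440 / 1.41421 = 0.8796 ≈ 0.88.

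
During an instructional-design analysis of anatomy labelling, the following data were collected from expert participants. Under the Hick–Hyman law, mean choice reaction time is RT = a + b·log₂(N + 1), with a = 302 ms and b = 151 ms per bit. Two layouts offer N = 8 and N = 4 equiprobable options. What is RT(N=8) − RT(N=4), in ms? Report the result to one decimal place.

RT(8) = 302 + 151·log₂(9) = 302 + 151·3.1699 = 780.6549 ms.
RT(4) = 302 + 151·log₂(5) = 302 + 151·2.3219 = 652.6069 ms.
Difference = 780.6549 − 652.6069 = 128.0480 ≈ 128.0 ms.

128.0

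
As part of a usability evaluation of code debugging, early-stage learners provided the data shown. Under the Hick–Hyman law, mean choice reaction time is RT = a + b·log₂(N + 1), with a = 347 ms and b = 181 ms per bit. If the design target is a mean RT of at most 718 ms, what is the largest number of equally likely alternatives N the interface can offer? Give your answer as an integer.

3

Set 347 + 181·log₂(N + 1) ≤ 718.
log₂(N + 1) ≤ (718 − 347) / 181 = 2.0497.
N + 1 ≤ 2^2.0497 = 4.1402.
N ≤ 3.1402, so the largest integer N is 3.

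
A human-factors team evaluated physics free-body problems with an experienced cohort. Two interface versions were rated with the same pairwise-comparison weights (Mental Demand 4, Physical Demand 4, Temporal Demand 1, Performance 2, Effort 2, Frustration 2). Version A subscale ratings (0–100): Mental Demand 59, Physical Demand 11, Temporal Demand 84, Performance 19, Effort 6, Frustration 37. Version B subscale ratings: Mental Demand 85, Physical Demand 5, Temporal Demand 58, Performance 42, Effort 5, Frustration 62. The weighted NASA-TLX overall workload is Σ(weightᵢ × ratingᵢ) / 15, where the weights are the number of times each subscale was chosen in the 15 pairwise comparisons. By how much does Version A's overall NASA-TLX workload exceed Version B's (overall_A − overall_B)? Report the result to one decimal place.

-9.9

Version A weighted sum = 4·59 + 4·11 + 1·84 + 2·19 + 2·6 + 2·37 = 236 + 44 + 84 + 38 + 12 + 74 = 488; overall_A = 488/15 = 32.5333.
Version B weighted sum = 4·85 + 4·5 + 1·58 + 2·42 + 2·5 + 2·62 = 340 + 20 + 58 + 84 + 10 + 124 = 636; overall_B = 636/15 = 42.4000.
Difference = 32.5333 − 42.4000 = -9.8667 ≈ -9.9.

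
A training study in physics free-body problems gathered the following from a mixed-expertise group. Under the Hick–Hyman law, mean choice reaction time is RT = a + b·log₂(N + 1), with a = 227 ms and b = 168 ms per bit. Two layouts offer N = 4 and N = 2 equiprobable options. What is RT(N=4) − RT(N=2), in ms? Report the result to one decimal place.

123.8

RT(4) = 227 + 168·log₂(5) = 227 + 168·2.3219 = 617.0792 ms.
RT(2) = 227 + 168·log₂(3) = 227 + 168·1.5850 = 493.2800 ms.
Difference = 617.0792 − 493.2800 = 123.7992 ≈ 123.8 ms.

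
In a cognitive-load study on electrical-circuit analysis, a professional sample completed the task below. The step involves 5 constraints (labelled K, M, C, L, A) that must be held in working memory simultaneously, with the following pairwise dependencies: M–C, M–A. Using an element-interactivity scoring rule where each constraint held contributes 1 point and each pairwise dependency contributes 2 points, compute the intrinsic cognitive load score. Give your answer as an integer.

Count of constraints held simultaneously: 5.
Count of pairwise dependencies listed: 2.
Element contribution: 5 × 1 = 5.
Interaction contribution: 2 × 2 = 4.
Intrinsic load = 5 + 4 = 9.

9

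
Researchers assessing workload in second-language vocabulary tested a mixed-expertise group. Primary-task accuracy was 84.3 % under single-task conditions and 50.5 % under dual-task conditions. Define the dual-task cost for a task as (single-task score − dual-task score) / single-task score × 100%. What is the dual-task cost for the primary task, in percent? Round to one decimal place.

40.1

Cost = (84.3 − 50.5) / 84.3 × 100%
     = 33.8000 / 84.3 × 100% = 40.0949%.
≈ 40.1%.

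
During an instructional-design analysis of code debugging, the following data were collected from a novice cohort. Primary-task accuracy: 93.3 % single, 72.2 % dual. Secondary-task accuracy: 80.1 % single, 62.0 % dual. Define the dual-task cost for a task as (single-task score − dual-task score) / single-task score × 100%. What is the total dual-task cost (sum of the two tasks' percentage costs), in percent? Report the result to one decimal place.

45.2

Primary cost = (93.3 − 72.2) / 93.3 × 100% = 22.6152%.
Secondary cost = (80.1 − 62.0) / 80.1 × 100% = 22.5968%.
Total = 22.6152% + 22.5968% = 45.2120% ≈ 45.2%.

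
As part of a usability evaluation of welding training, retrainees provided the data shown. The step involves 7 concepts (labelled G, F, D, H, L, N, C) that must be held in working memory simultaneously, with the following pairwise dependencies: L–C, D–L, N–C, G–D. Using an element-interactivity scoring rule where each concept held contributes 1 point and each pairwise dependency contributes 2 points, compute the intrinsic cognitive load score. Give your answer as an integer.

Count of concepts held simultaneously: 7.
Count of pairwise dependencies listed: 4.
Element contribution: 7 × 1 = 7.
Interaction contribution: 4 × 2 = 8.
Intrinsic load = 7 + 8 = 15.

15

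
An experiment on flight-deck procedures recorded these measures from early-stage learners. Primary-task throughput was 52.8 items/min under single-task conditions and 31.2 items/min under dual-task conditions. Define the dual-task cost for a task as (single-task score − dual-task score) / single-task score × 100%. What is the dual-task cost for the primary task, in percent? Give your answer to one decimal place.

Cost = (52.8 − 31.2) / 52.8 × 100%
     = 21.6000 / 52.8 × 100% = 40.9091%.
≈ 40.9%.

40.9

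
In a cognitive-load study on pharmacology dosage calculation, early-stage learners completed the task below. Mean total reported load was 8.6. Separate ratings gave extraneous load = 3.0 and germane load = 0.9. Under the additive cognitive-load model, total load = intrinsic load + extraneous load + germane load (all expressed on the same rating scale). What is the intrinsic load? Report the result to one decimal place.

intrinsic load = total − extraneous − germane
             = 8.6 − 3.0 − 0.9 = 4.7.

4.7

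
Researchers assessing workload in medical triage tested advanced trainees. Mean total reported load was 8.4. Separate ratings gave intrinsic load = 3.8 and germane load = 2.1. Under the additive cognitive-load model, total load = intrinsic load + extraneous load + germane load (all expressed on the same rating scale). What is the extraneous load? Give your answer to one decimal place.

extraneous load = total − intrinsic − germane
             = 8.4 − 3.8 − 2.1 = 2.5.

2.5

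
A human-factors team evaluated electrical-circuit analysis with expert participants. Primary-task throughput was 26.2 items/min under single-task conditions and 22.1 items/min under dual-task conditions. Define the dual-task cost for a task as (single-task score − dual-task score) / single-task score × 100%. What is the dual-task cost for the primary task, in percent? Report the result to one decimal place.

Cost = (26.2 − 22.1) / 26.2 × 100%
     = 4.1000 / 26.2 × 100% = 15.6489%.
≈ 15.6%.

15.6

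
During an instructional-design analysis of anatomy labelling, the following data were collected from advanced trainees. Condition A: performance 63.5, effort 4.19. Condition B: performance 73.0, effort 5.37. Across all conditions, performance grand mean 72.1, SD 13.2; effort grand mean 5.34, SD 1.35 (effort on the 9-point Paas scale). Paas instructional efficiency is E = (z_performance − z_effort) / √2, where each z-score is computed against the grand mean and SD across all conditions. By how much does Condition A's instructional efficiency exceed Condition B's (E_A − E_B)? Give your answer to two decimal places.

Condition A: z_P = (63.5 − 72.1)/13.2 = -0.6515; z_E = (4.19 − 5.34)/1.35 = -0.8519; E_A = (-0.6515 − (-0.8519))/√2 = 0.1417.
Condition B: z_P = (73.0 − 72.1)/13.2 = 0.0682; z_E = (5.37 − 5.34)/1.35 = 0.0222; E_B = (0.0682 − 0.0222)/√2 = 0.0325.
E_A − E_B = 0.1417 − 0.0325 = 0.1092 ≈ 0.11.

0.11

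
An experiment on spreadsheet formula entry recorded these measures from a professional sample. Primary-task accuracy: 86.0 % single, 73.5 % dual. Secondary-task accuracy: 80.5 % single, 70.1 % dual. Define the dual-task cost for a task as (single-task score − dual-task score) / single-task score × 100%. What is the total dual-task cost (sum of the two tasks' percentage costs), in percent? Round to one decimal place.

27.5

Primary cost = (86.0 − 73.5) / 86.0 × 100% = 14.5349%.
Secondary cost = (80.5 − 70.1) / 80.5 × 100% = 12.9193%.
Total = 14.5349% + 12.9193% = 27.4542% ≈ 27.5%.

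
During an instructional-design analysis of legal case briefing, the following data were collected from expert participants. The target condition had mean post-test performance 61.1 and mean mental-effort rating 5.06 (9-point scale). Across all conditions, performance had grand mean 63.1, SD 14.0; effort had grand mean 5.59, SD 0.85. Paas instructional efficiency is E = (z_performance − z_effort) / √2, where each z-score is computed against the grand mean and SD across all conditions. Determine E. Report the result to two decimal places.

z_performance = (61.1 − 63.1) / 14.0 = -2.0000 / 14.0 = -0.1429.
z_effort = (5.06 − 5.59) / 0.85 = -0.5300 / 0.85 = -0.6235.
z_P − z_E = -0.1429 − (-0.6235) = 0.4806.
E = 0.4806 / √2 = 0.4806 / 1.41421 = 0.3398 ≈ 0.34.

0.34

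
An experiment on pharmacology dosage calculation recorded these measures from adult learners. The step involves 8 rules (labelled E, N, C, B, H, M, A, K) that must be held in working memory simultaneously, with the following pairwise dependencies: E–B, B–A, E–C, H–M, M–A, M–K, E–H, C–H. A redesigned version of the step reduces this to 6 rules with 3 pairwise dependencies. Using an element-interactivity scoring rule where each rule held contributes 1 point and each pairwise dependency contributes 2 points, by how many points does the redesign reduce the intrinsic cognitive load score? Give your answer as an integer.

Original: 8 × 1 + 8 × 2 = 8 + 16 = 24.
Redesigned: 6 × 1 + 3 × 2 = 6 + 6 = 12.
Reduction = 24 − 12 = 12.

12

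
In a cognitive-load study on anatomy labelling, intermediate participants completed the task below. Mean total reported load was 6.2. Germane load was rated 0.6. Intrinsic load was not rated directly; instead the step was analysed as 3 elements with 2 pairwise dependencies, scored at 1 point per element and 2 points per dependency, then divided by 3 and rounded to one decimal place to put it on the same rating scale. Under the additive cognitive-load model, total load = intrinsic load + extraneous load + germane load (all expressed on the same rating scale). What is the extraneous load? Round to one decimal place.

Intrinsic (element-interactivity): (3 × 1 + 2 × 2) / 3 = 7 / 3 = 2.3333 → 2.3.
extraneous load = total − intrinsic − germane
             = 6.2 − 2.3 − 0.6 = 3.3.

3.3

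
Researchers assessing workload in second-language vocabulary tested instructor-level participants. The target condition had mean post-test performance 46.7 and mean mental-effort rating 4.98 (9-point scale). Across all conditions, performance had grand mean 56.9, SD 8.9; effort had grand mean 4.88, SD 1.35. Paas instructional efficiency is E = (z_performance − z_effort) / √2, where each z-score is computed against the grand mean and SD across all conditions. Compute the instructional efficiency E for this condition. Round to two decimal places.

-0.86

z_performance = (46.7 − 56.9) / 8.9 = -10.2000 / 8.9 = -1.1461.
z_effort = (4.98 − 4.88) / 1.35 = 0.1000 / 1.35 = 0.0741.
z_P − z_E = -1.1461 − 0.0741 = -1.2202.
E = -1.2202 / √2 = -1.2202 / 1.41421 = -0.8628 ≈ -0.86.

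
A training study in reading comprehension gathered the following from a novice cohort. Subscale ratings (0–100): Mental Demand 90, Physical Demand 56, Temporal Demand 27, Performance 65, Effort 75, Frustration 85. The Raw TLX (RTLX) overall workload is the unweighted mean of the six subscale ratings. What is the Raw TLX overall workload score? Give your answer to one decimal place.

Sum of ratings = 90 + 56 + 27 + 65 + 75 + 85 = 398.
RTLX = 398 / 6 = 66.3333 ≈ 66.3.

66.3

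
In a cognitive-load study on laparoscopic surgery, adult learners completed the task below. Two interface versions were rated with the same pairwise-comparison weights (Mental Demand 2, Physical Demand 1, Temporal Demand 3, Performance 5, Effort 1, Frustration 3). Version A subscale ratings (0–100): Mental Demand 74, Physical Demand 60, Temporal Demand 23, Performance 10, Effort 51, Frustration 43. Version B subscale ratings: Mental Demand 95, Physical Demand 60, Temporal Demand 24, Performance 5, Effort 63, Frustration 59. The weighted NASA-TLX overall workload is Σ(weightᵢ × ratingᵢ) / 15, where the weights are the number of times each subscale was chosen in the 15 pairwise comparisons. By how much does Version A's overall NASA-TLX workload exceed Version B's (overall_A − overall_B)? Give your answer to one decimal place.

-5.3

Version A weighted sum = 2·74 + 1·60 + 3·23 + 5·10 + 1·51 + 3·43 = 148 + 60 + 69 + 50 + 51 + 129 = 507; overall_A = 507/15 = 33.8000.
Version B weighted sum = 2·95 + 1·60 + 3·24 + 5·5 + 1·63 + 3·59 = 190 + 60 + 72 + 25 + 63 + 177 = 587; overall_B = 587/15 = 39.1333.
Difference = 33.8000 − 39.1333 = -5.3333 ≈ -5.3.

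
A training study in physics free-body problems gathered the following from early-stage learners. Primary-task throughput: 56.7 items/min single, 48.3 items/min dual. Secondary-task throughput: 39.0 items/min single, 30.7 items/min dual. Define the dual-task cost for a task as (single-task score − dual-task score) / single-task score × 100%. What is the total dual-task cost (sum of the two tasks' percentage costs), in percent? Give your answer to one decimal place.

Primary cost = (56.7 − 48.3) / 56.7 × 100% = 14.8148%.
Secondary cost = (39.0 − 30.7) / 39.0 × 100% = 21.2821%.
Total = 14.8148% + 21.2821% = 36.0969% ≈ 36.1%.

36.1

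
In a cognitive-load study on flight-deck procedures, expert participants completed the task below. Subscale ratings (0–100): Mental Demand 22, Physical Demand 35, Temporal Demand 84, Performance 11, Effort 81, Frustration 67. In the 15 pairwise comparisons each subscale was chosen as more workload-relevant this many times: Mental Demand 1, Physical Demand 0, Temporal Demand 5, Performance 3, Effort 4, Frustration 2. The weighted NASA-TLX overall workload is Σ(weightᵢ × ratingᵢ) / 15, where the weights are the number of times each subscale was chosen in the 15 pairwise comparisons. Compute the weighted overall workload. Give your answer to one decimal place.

62.2

The tallies are the weights (they sum to 15).
Weighted sum = 1·22 + 0·35 + 5·84 + 3·11 + 4·81 + 2·67
            = 22 + 0 + 420 + 33 + 324 + 134 = 933.
Overall workload = 933 / 15 = 62.2000 ≈ 62.2.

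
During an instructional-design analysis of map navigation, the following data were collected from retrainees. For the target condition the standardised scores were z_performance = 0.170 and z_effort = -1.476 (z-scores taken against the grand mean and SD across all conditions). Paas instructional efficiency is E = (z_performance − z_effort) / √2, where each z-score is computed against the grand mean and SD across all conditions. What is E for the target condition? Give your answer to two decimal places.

z_P − z_E = 0.170 − (-1.476) = 1.6460.
E = 1.6460 / √2 = 1.6460 / 1.41421 = 1.1639 ≈ 1.16.

1.16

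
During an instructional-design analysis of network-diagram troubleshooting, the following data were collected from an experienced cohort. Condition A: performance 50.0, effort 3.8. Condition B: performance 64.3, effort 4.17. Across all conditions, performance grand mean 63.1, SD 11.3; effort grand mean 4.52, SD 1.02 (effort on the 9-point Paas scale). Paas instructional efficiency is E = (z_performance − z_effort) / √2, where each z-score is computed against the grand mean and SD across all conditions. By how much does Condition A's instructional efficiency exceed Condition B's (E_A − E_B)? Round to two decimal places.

-0.64

Condition A: z_P = (50.0 − 63.1)/11.3 = -1.1593; z_E = (3.8 − 4.52)/1.02 = -0.7059; E_A = (-1.1593 − (-0.7059))/√2 = -0.3206.
Condition B: z_P = (64.3 − 63.1)/11.3 = 0.1062; z_E = (4.17 − 4.52)/1.02 = -0.3431; E_B = (0.1062 − (-0.3431))/√2 = 0.3177.
E_A − E_B = -0.3206 − 0.3177 = -0.6383 ≈ -0.64.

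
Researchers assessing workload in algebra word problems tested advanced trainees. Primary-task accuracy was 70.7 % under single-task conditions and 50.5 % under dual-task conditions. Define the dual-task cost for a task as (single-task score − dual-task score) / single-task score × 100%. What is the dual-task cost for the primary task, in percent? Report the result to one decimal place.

28.6

Cost = (70.7 − 50.5) / 70.7 × 100%
     = 20.2000 / 70.7 × 100% = 28.5714%.
≈ 28.6%.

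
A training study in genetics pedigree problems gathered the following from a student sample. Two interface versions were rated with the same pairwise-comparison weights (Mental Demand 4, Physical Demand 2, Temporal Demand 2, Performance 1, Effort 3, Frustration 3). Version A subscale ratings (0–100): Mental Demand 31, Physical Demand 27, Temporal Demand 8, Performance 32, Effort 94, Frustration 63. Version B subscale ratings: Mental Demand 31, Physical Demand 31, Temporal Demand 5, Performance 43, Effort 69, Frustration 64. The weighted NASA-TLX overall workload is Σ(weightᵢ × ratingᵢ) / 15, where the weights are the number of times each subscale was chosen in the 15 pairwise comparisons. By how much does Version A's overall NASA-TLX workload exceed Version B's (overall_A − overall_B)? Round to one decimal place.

3.9

Version A weighted sum = 4·31 + 2·27 + 2·8 + 1·32 + 3·94 + 3·63 = 124 + 54 + 16 + 32 + 282 + 189 = 697; overall_A = 697/15 = 46.4667.
Version B weighted sum = 4·31 + 2·31 + 2·5 + 1·43 + 3·69 + 3·64 = 124 + 62 + 10 + 43 + 207 + 192 = 638; overall_B = 638/15 = 42.5333.
Difference = 46.4667 − 42.5333 = 3.9334 ≈ 3.9.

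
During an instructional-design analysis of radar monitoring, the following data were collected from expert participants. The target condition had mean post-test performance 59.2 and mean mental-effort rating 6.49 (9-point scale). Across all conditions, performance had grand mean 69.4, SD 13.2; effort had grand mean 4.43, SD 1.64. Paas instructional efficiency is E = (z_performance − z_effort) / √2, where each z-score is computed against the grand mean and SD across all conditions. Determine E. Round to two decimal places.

-1.43

z_performance = (59.2 − 69.4) / 13.2 = -10.2000 / 13.2 = -0.7727.
z_effort = (6.49 − 4.43) / 1.64 = 2.0600 / 1.64 = 1.2561.
z_P − z_E = -0.7727 − 1.2561 = -2.0288.
E = -2.0288 / √2 = -2.0288 / 1.41421 = -1.4346 ≈ -1.43.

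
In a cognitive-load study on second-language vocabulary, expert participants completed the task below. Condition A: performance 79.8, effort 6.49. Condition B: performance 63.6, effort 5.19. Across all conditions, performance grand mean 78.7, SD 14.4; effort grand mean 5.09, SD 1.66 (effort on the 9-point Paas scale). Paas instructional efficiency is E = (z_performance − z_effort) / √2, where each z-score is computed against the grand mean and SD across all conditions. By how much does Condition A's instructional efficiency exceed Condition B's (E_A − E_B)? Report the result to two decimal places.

Condition A: z_P = (79.8 − 78.7)/14.4 = 0.0764; z_E = (6.49 − 5.09)/1.66 = 0.8434; E_A = (0.0764 − 0.8434)/√2 = -0.5424.
Condition B: z_P = (63.6 − 78.7)/14.4 = -1.0486; z_E = (5.19 − 5.09)/1.66 = 0.0602; E_B = (-1.0486 − 0.0602)/√2 = -0.7840.
E_A − E_B = -0.5424 − (-0.7840) = 0.2416 ≈ 0.24.

0.24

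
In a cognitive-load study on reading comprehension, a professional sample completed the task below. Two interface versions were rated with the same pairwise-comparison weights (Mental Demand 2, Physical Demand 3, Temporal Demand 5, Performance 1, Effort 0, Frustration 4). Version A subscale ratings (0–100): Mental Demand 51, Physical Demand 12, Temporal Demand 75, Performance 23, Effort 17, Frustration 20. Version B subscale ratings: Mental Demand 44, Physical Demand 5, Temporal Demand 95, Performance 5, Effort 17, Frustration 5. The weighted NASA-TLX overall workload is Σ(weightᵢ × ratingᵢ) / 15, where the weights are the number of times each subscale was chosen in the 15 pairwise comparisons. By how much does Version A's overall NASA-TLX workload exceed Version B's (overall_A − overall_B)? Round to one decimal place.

0.9

Version A weighted sum = 2·51 + 3·12 + 5·75 + 1·23 + 0·17 + 4·20 = 102 + 36 + 375 + 23 + 0 + 80 = 616; overall_A = 616/15 = 41.0667.
Version B weighted sum = 2·44 + 3·5 + 5·95 + 1·5 + 0·17 + 4·5 = 88 + 15 + 475 + 5 + 0 + 20 = 603; overall_B = 603/15 = 40.2000.
Difference = 41.0667 − 40.2000 = 0.8667 ≈ 0.9.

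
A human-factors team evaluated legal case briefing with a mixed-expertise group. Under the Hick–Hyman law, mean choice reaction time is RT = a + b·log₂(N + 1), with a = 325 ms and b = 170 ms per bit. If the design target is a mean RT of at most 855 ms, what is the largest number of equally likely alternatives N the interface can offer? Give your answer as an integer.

7

Set 325 + 170·log₂(N + 1) ≤ 855.
log₂(N + 1) ≤ (855 − 325) / 170 = 3.1176.
N + 1 ≤ 2^3.1176 = 8.6794.
N ≤ 7.6794, so the largest integer N is 7.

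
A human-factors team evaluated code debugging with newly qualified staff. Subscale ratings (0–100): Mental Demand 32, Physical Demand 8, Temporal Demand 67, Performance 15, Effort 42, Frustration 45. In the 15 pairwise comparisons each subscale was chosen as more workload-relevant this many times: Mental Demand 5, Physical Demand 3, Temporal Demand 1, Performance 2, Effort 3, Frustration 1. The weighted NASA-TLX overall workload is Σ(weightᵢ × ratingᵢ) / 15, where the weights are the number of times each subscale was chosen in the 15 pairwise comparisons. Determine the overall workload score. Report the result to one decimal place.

30.1

The tallies are the weights (they sum to 15).
Weighted sum = 5·32 + 3·8 + 1·67 + 2·15 + 3·42 + 1·45
            = 160 + 24 + 67 + 30 + 126 + 45 = 452.
Overall workload = 452 / 15 = 30.1333 ≈ 30.1.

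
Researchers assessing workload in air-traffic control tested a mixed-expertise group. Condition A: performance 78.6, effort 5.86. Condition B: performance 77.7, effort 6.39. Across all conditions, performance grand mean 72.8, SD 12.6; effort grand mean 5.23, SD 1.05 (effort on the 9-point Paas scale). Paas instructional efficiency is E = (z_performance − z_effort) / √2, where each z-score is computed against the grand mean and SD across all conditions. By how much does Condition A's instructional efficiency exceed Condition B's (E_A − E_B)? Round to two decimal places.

0.41

Condition A: z_P = (78.6 − 72.8)/12.6 = 0.4603; z_E = (5.86 − 5.23)/1.05 = 0.6000; E_A = (0.4603 − 0.6000)/√2 = -0.0988.
Condition B: z_P = (77.7 − 72.8)/12.6 = 0.3889; z_E = (6.39 − 5.23)/1.05 = 1.1048; E_B = (0.3889 − 1.1048)/√2 = -0.5062.
E_A − E_B = -0.0988 − (-0.5062) = 0.4074 ≈ 0.41.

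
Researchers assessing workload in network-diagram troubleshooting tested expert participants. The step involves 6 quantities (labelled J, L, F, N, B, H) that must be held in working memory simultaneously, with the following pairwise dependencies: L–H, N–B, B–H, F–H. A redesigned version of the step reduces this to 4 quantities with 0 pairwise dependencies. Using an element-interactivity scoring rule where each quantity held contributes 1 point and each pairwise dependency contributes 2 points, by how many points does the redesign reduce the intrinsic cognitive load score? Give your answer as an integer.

10

Original: 6 × 1 + 4 × 2 = 6 + 8 = 14.
Redesigned: 4 × 1 + 0 × 2 = 4 + 0 = 4.
Reduction = 14 − 4 = 10.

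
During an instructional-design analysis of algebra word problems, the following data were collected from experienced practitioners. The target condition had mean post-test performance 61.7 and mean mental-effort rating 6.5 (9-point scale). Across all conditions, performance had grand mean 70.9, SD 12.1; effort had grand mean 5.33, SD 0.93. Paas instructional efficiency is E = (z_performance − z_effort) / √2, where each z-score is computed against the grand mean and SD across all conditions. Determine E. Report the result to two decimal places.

z_performance = (61.7 − 70.9) / 12.1 = -9.2000 / 12.1 = -0.7603.
z_effort = (6.5 − 5.33) / 0.93 = 1.1700 / 0.93 = 1.2581.
z_P − z_E = -0.7603 − 1.2581 = -2.0184.
E = -2.0184 / √2 = -2.0184 / 1.41421 = -1.4272 ≈ -1.43.

-1.43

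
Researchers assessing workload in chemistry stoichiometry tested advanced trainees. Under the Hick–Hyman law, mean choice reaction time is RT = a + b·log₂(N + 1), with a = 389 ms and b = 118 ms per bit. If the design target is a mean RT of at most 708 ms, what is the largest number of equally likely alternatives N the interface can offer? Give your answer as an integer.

Set 389 + 118·log₂(N + 1) ≤ 708.
log₂(N + 1) ≤ (708 − 389) / 118 = 2.7034.
N + 1 ≤ 2^2.7034 = 6.5134.
N ≤ 5.5134, so the largest integer N is 5.

5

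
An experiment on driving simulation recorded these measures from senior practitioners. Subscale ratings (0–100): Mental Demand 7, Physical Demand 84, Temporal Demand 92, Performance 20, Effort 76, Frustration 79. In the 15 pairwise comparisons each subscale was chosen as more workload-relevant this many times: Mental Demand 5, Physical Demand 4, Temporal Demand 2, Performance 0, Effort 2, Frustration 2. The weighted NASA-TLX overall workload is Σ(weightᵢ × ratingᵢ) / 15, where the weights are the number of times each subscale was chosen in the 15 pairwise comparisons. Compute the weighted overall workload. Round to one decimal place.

The tallies are the weights (they sum to 15).
Weighted sum = 5·7 + 4·84 + 2·92 + 0·20 + 2·76 + 2·79
            = 35 + 336 + 184 + 0 + 152 + 158 = 865.
Overall workload = 865 / 15 = 57.6667 ≈ 57.7.

57.7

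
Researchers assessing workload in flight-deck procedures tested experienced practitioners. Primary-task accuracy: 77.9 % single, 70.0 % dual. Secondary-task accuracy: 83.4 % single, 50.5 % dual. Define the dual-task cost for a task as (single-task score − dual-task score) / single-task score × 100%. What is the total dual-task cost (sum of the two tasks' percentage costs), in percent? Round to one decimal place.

49.6

Primary cost = (77.9 − 70.0) / 77.9 × 100% = 10.1412%.
Secondary cost = (83.4 − 50.5) / 83.4 × 100% = 39.4484%.
Total = 10.1412% + 39.4484% = 49.5896% ≈ 49.6%.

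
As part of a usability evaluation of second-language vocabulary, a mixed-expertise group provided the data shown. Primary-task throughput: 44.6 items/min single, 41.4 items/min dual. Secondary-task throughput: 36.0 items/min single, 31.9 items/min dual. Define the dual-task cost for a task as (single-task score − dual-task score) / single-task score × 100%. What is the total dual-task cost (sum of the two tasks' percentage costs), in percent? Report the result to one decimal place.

Primary cost = (44.6 − 41.4) / 44.6 × 100% = 7.1749%.
Secondary cost = (36.0 − 31.9) / 36.0 × 100% = 11.3889%.
Total = 7.1749% + 11.3889% = 18.5638% ≈ 18.6%.

18.6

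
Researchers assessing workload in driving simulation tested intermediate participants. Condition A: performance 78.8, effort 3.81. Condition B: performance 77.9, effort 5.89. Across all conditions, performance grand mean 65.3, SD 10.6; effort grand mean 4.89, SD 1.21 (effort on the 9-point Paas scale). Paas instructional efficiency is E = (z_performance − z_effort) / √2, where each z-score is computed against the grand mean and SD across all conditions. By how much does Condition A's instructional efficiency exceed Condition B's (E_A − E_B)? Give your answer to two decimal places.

1.28

Condition A: z_P = (78.8 − 65.3)/10.6 = 1.2736; z_E = (3.81 − 4.89)/1.21 = -0.8926; E_A = (1.2736 − (-0.8926))/√2 = 1.5317.
Condition B: z_P = (77.9 − 65.3)/10.6 = 1.1887; z_E = (5.89 − 4.89)/1.21 = 0.8264; E_B = (1.1887 − 0.8264)/√2 = 0.2562.
E_A − E_B = 1.5317 − 0.2562 = 1.2755 ≈ 1.28.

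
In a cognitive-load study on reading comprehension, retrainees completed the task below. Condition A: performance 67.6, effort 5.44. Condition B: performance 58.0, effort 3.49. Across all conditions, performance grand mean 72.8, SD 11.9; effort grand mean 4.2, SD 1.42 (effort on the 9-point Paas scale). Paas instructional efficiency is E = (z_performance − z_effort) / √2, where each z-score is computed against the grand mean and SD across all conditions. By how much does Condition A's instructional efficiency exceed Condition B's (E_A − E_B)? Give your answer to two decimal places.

Condition A: z_P = (67.6 − 72.8)/11.9 = -0.4370; z_E = (5.44 − 4.2)/1.42 = 0.8732; E_A = (-0.4370 − 0.8732)/√2 = -0.9265.
Condition B: z_P = (58.0 − 72.8)/11.9 = -1.2437; z_E = (3.49 − 4.2)/1.42 = -0.5000; E_B = (-1.2437 − (-0.5000))/√2 = -0.5259.
E_A − E_B = -0.9265 − (-0.5259) = -0.4006 ≈ -0.40.

-0.40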